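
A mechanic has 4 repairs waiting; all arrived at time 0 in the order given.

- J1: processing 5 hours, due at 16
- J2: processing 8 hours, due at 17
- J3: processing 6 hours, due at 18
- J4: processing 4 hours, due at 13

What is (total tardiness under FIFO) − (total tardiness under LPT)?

-2

FIFO (arrival order): J1 J2 J3 J4.
J1: 0→5, due 16, tardiness 0
J2: 5→13, due 17, tardiness 0
J3: 13→19, due 18, tardiness 1
J4: 19→23, due 13, tardiness 10
Sum = 0+0+1+10 = 11.
LPT (decreasing processing time): J2 J3 J1 J4.
J2: 0→8, due 17, tardiness 0
J3: 8→14, due 18, tardiness 0
J1: 14→19, due 16, tardiness 3
J4: 19→23, due 13, tardiness 10
Sum = 0+0+3+10 = 13.
Difference = 11 − 13 = -2.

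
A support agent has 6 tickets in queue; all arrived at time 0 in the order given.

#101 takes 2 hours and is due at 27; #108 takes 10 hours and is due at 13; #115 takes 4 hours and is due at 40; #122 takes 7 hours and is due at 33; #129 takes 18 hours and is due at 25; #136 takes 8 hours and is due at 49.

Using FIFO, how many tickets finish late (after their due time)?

FIFO (arrival order): #101 #108 #115 #122 #129 #136.
#101: 0→2, due 27, tardiness 0
#108: 2→12, due 13, tardiness 0
#115: 12→16, due 40, tardiness 0
#122: 16→23, due 33, tardiness 0
#129: 23→41, due 25, tardiness 16
#136: 41→49, due 49, tardiness 0
Late tickets: 1.

1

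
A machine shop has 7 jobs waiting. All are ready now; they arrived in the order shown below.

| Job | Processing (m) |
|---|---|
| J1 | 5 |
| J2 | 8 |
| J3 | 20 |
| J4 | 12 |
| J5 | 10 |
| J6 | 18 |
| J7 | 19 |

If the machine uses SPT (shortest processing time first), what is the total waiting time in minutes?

SPT (increasing processing time): J1 J2 J5 J4 J6 J7 J3.
J1: waits 0, runs 0→5
J2: waits 5, runs 5→13
J5: waits 13, runs 13→23
J4: waits 23, runs 23→35
J6: waits 35, runs 35→53
J7: waits 53, runs 53→72
J3: waits 72, runs 72→92
Sum = 0+5+13+23+35+53+72 = 201.

201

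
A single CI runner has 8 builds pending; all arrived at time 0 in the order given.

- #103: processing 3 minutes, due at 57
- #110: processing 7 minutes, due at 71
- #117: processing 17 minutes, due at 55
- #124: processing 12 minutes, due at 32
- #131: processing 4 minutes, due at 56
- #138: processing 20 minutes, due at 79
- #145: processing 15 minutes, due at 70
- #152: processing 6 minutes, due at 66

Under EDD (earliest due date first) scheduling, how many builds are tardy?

1

EDD (increasing due date): #124 #117 #131 #103 #152 #145 #110 #138.
#124: 0→12, due 32, tardiness 0
#117: 12→29, due 55, tardiness 0
#131: 29→33, due 56, tardiness 0
#103: 33→36, due 57, tardiness 0
#152: 36→42, due 66, tardiness 0
#145: 42→57, due 70, tardiness 0
#110: 57→64, due 71, tardiness 0
#138: 64→84, due 79, tardiness 5
Late builds: 1.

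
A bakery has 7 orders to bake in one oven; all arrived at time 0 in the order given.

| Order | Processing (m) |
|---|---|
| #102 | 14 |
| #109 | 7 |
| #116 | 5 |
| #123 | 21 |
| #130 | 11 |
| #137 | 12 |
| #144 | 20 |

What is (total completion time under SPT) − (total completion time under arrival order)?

-43

SPT (increasing processing time): #116 #109 #130 #137 #102 #144 #123.
#116: 0→5
#109: 5→12
#130: 12→23
#137: 23→35
#102: 35→49
#144: 49→69
#123: 69→90
Sum = 5+12+23+35+49+69+90 = 283.
FIFO (arrival order): #102 #109 #116 #123 #130 #137 #144.
#102: 0→14
#109: 14→21
#116: 21→26
#123: 26→47
#130: 47→58
#137: 58→70
#144: 70→90
Sum = 14+21+26+47+58+70+90 = 326.
Difference = 283 − 326 = -43.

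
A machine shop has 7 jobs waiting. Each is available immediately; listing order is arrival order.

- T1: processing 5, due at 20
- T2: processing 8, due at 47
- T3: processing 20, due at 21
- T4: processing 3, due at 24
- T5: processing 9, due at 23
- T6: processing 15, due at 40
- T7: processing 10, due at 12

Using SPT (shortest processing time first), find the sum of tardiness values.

SPT (increasing processing time): T4 T1 T2 T5 T7 T6 T3.
T4: 0→3, due 24, tardiness 0
T1: 3→8, due 20, tardiness 0
T2: 8→16, due 47, tardiness 0
T5: 16→25, due 23, tardiness 2
T7: 25→35, due 12, tardiness 23
T6: 35→50, due 40, tardiness 10
T3: 50→70, due 21, tardiness 49
Sum = 0+0+0+2+23+10+49 = 84.

84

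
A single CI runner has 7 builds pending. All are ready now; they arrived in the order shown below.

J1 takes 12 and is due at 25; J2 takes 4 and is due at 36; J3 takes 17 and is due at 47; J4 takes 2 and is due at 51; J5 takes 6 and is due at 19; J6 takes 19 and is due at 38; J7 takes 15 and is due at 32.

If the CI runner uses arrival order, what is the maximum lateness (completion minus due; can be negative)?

43

FIFO (arrival order): J1 J2 J3 J4 J5 J6 J7.
J1: 0→12, due 25, lateness -13
J2: 12→16, due 36, lateness -20
J3: 16→33, due 47, lateness -14
J4: 33→35, due 51, lateness -16
J5: 35→41, due 19, lateness 22
J6: 41→60, due 38, lateness 22
J7: 60→75, due 32, lateness 43
Maximum = 43.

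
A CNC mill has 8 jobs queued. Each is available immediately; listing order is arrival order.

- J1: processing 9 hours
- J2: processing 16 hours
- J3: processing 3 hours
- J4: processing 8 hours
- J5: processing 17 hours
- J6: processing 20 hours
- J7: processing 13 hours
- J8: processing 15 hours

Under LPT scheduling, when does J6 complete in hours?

20

LPT (decreasing processing time): J6 J5 J2 J8 J7 J1 J4 J3.
J6: 0→20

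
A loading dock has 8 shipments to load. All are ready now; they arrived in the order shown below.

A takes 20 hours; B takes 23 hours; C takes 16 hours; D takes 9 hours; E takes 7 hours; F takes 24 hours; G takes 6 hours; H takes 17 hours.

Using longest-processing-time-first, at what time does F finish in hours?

24

LPT (decreasing processing time): F B A H C D E G.
F: 0→24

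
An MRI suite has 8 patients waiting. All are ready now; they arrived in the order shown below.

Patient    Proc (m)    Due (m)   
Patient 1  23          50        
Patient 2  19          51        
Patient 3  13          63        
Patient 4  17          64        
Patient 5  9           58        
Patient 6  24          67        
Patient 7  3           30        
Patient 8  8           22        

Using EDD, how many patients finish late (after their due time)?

5

EDD (increasing due date): Patient 8 Patient 7 Patient 1 Patient 2 Patient 5 Patient 3 Patient 4 Patient 6.
Patient 8: 0→8, due 22, tardiness 0
Patient 7: 8→11, due 30, tardiness 0
Patient 1: 11→34, due 50, tardiness 0
Patient 2: 34→53, due 51, tardiness 2
Patient 5: 53→62, due 58, tardiness 4
Patient 3: 62→75, due 63, tardiness 12
Patient 4: 75→92, due 64, tardiness 28
Patient 6: 92→116, due 67, tardiness 49
Late patients: 5.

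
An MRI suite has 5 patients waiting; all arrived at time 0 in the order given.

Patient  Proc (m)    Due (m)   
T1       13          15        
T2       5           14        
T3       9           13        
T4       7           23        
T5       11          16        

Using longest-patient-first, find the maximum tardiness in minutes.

31

LPT (decreasing processing time): T1 T5 T3 T4 T2.
T1: 0→13, due 15, tardiness 0
T5: 13→24, due 16, tardiness 8
T3: 24→33, due 13, tardiness 20
T4: 33→40, due 23, tardiness 17
T2: 40→45, due 14, tardiness 31
Maximum = 31.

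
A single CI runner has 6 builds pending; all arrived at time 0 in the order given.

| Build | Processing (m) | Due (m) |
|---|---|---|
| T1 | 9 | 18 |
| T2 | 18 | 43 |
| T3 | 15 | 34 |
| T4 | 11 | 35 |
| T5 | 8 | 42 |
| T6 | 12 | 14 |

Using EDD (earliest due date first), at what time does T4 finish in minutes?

EDD (increasing due date): T6 T1 T3 T4 T5 T2.
T6: 0→12
T1: 12→21
T3: 21→36
T4: 36→47

47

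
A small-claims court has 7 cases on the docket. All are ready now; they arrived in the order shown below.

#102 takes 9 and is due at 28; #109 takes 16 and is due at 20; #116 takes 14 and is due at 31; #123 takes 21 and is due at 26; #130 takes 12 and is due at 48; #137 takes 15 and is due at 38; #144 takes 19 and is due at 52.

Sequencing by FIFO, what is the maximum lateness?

FIFO (arrival order): #102 #109 #116 #123 #130 #137 #144.
#102: 0→9, due 28, lateness -19
#109: 9→25, due 20, lateness 5
#116: 25→39, due 31, lateness 8
#123: 39→60, due 26, lateness 34
#130: 60→72, due 48, lateness 24
#137: 72→87, due 38, lateness 49
#144: 87→106, due 52, lateness 54
Maximum = 54.

54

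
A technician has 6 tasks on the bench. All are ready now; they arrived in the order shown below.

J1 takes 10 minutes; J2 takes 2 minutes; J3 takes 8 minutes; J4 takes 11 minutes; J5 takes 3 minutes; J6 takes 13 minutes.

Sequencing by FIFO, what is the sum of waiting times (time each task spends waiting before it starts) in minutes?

107

FIFO (arrival order): J1 J2 J3 J4 J5 J6.
J1: waits 0, runs 0→10
J2: waits 10, runs 10→12
J3: waits 12, runs 12→20
J4: waits 20, runs 20→31
J5: waits 31, runs 31→34
J6: waits 34, runs 34→47
Sum = 0+10+12+20+31+34 = 107.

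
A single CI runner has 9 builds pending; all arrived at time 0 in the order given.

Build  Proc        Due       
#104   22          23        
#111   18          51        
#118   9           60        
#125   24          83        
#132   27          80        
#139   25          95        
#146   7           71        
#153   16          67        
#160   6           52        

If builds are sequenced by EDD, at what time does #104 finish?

EDD (increasing due date): #104 #111 #160 #118 #153 #146 #132 #125 #139.
#104: 0→22

22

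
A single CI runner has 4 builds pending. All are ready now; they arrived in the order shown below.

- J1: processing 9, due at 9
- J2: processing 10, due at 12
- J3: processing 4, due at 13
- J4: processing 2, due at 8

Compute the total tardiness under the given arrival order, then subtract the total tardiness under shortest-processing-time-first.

FIFO (arrival order): J1 J2 J3 J4.
J1: 0→9, due 9, tardiness 0
J2: 9→19, due 12, tardiness 7
J3: 19→23, due 13, tardiness 10
J4: 23→25, due 8, tardiness 17
Sum = 0+7+10+17 = 34.
SPT (increasing processing time): J4 J3 J1 J2.
J4: 0→2, due 8, tardiness 0
J3: 2→6, due 13, tardiness 0
J1: 6→15, due 9, tardiness 6
J2: 15→25, due 12, tardiness 13
Sum = 0+0+6+13 = 19.
Difference = 34 − 19 = 15.

15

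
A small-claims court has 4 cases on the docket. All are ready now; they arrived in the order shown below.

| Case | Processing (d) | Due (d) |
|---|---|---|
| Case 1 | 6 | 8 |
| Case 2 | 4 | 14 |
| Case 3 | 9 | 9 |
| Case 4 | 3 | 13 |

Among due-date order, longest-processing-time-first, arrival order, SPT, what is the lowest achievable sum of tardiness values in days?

EDD (increasing due date): Case 1 Case 3 Case 4 Case 2.
Case 1: 0→6, due 8, tardiness 0
Case 3: 6→15, due 9, tardiness 6
Case 4: 15→18, due 13, tardiness 5
Case 2: 18→22, due 14, tardiness 8
Sum = 0+6+5+8 = 19.
LPT (decreasing processing time): Case 3 Case 1 Case 2 Case 4.
Case 3: 0→9, due 9, tardiness 0
Case 1: 9→15, due 8, tardiness 7
Case 2: 15→19, due 14, tardiness 5
Case 4: 19→22, due 13, tardiness 9
Sum = 0+7+5+9 = 21.
FIFO (arrival order): Case 1 Case 2 Case 3 Case 4.
Case 1: 0→6, due 8, tardiness 0
Case 2: 6→10, due 14, tardiness 0
Case 3: 10→19, due 9, tardiness 10
Case 4: 19→22, due 13, tardiness 9
Sum = 0+0+10+9 = 19.
SPT (increasing processing time): Case 4 Case 2 Case 1 Case 3.
Case 4: 0→3, due 13, tardiness 0
Case 2: 3→7, due 14, tardiness 0
Case 1: 7→13, due 8, tardiness 5
Case 3: 13→22, due 9, tardiness 13
Sum = 0+0+5+13 = 18.
EDD 19, LPT 21, FIFO 19, SPT 18 → minimum 18.

18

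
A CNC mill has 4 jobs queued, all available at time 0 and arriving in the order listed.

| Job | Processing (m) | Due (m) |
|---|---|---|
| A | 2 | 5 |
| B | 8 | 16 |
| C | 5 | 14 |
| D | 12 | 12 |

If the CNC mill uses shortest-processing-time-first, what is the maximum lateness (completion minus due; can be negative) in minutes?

SPT (increasing processing time): A C B D.
A: 0→2, due 5, lateness -3
C: 2→7, due 14, lateness -7
B: 7→15, due 16, lateness -1
D: 15→27, due 12, lateness 15
Maximum = 15.

15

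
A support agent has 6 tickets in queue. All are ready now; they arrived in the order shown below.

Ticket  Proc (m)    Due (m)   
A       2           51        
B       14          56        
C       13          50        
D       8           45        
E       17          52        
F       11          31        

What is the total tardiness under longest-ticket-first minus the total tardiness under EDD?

47

LPT (decreasing processing time): E B C F D A.
E: 0→17, due 52, tardiness 0
B: 17→31, due 56, tardiness 0
C: 31→44, due 50, tardiness 0
F: 44→55, due 31, tardiness 24
D: 55→63, due 45, tardiness 18
A: 63→65, due 51, tardiness 14
Sum = 0+0+0+24+18+14 = 56.
EDD (increasing due date): F D C A E B.
F: 0→11, due 31, tardiness 0
D: 11→19, due 45, tardiness 0
C: 19→32, due 50, tardiness 0
A: 32→34, due 51, tardiness 0
E: 34→51, due 52, tardiness 0
B: 51→65, due 56, tardiness 9
Sum = 0+0+0+0+0+9 = 9.
Difference = 56 − 9 = 47.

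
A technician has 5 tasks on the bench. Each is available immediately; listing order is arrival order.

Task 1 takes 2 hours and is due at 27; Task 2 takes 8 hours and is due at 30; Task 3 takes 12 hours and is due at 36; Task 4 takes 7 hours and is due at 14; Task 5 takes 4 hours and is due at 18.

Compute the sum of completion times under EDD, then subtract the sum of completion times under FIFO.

EDD (increasing due date): Task 4 Task 5 Task 1 Task 2 Task 3.
Task 4: 0→7
Task 5: 7→11
Task 1: 11→13
Task 2: 13→21
Task 3: 21→33
Sum = 7+11+13+21+33 = 85.
FIFO (arrival order): Task 1 Task 2 Task 3 Task 4 Task 5.
Task 1: 0→2
Task 2: 2→10
Task 3: 10→22
Task 4: 22→29
Task 5: 29→33
Sum = 2+10+22+29+33 = 96.
Difference = 85 − 96 = -11.

-11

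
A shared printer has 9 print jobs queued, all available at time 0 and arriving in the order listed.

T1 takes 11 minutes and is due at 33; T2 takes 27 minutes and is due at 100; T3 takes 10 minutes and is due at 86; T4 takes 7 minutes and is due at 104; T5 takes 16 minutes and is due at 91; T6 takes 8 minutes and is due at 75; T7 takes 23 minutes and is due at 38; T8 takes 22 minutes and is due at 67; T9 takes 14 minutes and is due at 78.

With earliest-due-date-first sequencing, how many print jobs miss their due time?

EDD (increasing due date): T1 T7 T8 T6 T9 T3 T5 T2 T4.
T1: 0→11, due 33, tardiness 0
T7: 11→34, due 38, tardiness 0
T8: 34→56, due 67, tardiness 0
T6: 56→64, due 75, tardiness 0
T9: 64→78, due 78, tardiness 0
T3: 78→88, due 86, tardiness 2
T5: 88→104, due 91, tardiness 13
T2: 104→131, due 100, tardiness 31
T4: 131→138, due 104, tardiness 34
Late print jobs: 4.

4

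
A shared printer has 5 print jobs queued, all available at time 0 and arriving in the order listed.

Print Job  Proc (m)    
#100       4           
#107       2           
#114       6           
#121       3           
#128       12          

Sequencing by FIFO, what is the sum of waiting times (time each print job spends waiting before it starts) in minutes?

37

FIFO (arrival order): #100 #107 #114 #121 #128.
#100: waits 0, runs 0→4
#107: waits 4, runs 4→6
#114: waits 6, runs 6→12
#121: waits 12, runs 12→15
#128: waits 15, runs 15→27
Sum = 0+4+6+12+15 = 37.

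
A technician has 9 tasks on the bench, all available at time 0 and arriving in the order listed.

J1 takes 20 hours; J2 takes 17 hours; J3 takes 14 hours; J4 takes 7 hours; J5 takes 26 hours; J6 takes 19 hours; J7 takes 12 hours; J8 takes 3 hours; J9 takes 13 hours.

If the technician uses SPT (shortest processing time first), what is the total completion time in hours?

506

SPT (increasing processing time): J8 J4 J7 J9 J3 J2 J6 J1 J5.
J8: 0→3
J4: 3→10
J7: 10→22
J9: 22→35
J3: 35→49
J2: 49→66
J6: 66→85
J1: 85→105
J5: 105→131
Sum = 3+10+22+35+49+66+85+105+131 = 506.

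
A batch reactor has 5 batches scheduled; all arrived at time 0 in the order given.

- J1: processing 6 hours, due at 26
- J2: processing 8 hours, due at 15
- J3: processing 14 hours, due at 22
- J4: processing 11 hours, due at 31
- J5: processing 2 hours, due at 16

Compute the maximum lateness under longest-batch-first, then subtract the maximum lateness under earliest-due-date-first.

15

LPT (decreasing processing time): J3 J4 J2 J1 J5.
J3: 0→14, due 22, lateness -8
J4: 14→25, due 31, lateness -6
J2: 25→33, due 15, lateness 18
J1: 33→39, due 26, lateness 13
J5: 39→41, due 16, lateness 25
Maximum = 25.
EDD (increasing due date): J2 J5 J3 J1 J4.
J2: 0→8, due 15, lateness -7
J5: 8→10, due 16, lateness -6
J3: 10→24, due 22, lateness 2
J1: 24→30, due 26, lateness 4
J4: 30→41, due 31, lateness 10
Maximum = 10.
Difference = 25 − 10 = 15.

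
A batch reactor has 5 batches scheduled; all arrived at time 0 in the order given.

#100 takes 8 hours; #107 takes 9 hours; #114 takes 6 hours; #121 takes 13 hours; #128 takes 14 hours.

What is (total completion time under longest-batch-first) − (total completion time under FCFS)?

LPT (decreasing processing time): #128 #121 #107 #100 #114.
#128: 0→14
#121: 14→27
#107: 27→36
#100: 36→44
#114: 44→50
Sum = 14+27+36+44+50 = 171.
FIFO (arrival order): #100 #107 #114 #121 #128.
#100: 0→8
#107: 8→17
#114: 17→23
#121: 23→36
#128: 36→50
Sum = 8+17+23+36+50 = 134.
Difference = 171 − 134 = 37.

37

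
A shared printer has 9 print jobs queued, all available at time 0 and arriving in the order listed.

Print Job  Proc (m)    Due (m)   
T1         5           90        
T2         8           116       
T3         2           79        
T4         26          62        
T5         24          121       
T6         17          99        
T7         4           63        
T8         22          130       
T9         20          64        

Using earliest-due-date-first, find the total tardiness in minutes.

0

EDD (increasing due date): T4 T7 T9 T3 T1 T6 T2 T5 T8.
T4: 0→26, due 62, tardiness 0
T7: 26→30, due 63, tardiness 0
T9: 30→50, due 64, tardiness 0
T3: 50→52, due 79, tardiness 0
T1: 52→57, due 90, tardiness 0
T6: 57→74, due 99, tardiness 0
T2: 74→82, due 116, tardiness 0
T5: 82→106, due 121, tardiness 0
T8: 106→128, due 130, tardiness 0
Sum = 0+0+0+0+0+0+0+0+0 = 0.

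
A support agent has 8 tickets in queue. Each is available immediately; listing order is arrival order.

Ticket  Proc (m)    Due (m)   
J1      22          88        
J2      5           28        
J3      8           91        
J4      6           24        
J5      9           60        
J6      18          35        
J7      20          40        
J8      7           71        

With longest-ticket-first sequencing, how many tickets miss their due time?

6

LPT (decreasing processing time): J1 J7 J6 J5 J3 J8 J4 J2.
J1: 0→22, due 88, tardiness 0
J7: 22→42, due 40, tardiness 2
J6: 42→60, due 35, tardiness 25
J5: 60→69, due 60, tardiness 9
J3: 69→77, due 91, tardiness 0
J8: 77→84, due 71, tardiness 13
J4: 84→90, due 24, tardiness 66
J2: 90→95, due 28, tardiness 67
Late tickets: 6.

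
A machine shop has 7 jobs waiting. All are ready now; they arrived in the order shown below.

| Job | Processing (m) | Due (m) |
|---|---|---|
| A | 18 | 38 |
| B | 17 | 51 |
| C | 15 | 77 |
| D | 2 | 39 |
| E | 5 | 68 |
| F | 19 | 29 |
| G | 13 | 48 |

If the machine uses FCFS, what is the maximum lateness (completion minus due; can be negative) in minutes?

47

FIFO (arrival order): A B C D E F G.
A: 0→18, due 38, lateness -20
B: 18→35, due 51, lateness -16
C: 35→50, due 77, lateness -27
D: 50→52, due 39, lateness 13
E: 52→57, due 68, lateness -11
F: 57→76, due 29, lateness 47
G: 76→89, due 48, lateness 41
Maximum = 47.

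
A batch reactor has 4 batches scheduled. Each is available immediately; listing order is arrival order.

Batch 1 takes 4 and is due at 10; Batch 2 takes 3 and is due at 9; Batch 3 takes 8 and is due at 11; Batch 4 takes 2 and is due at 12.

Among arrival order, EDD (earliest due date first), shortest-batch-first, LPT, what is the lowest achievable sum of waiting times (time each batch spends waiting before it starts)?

16

FIFO (arrival order): Batch 1 Batch 2 Batch 3 Batch 4.
Batch 1: waits 0, runs 0→4
Batch 2: waits 4, runs 4→7
Batch 3: waits 7, runs 7→15
Batch 4: waits 15, runs 15→17
Sum = 0+4+7+15 = 26.
EDD (increasing due date): Batch 2 Batch 1 Batch 3 Batch 4.
Batch 2: waits 0, runs 0→3
Batch 1: waits 3, runs 3→7
Batch 3: waits 7, runs 7→15
Batch 4: waits 15, runs 15→17
Sum = 0+3+7+15 = 25.
SPT (increasing processing time): Batch 4 Batch 2 Batch 1 Batch 3.
Batch 4: waits 0, runs 0→2
Batch 2: waits 2, runs 2→5
Batch 1: waits 5, runs 5→9
Batch 3: waits 9, runs 9→17
Sum = 0+2+5+9 = 16.
LPT (decreasing processing time): Batch 3 Batch 1 Batch 2 Batch 4.
Batch 3: waits 0, runs 0→8
Batch 1: waits 8, runs 8→12
Batch 2: waits 12, runs 12→15
Batch 4: waits 15, runs 15→17
Sum = 0+8+12+15 = 35.
FIFO 26, EDD 25, SPT 16, LPT 35 → minimum 16.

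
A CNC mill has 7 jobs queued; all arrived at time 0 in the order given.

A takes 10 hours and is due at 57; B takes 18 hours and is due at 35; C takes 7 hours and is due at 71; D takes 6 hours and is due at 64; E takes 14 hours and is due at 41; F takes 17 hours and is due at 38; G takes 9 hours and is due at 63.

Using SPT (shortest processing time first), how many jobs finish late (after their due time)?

3

SPT (increasing processing time): D C G A E F B.
D: 0→6, due 64, tardiness 0
C: 6→13, due 71, tardiness 0
G: 13→22, due 63, tardiness 0
A: 22→32, due 57, tardiness 0
E: 32→46, due 41, tardiness 5
F: 46→63, due 38, tardiness 25
B: 63→81, due 35, tardiness 46
Late jobs: 3.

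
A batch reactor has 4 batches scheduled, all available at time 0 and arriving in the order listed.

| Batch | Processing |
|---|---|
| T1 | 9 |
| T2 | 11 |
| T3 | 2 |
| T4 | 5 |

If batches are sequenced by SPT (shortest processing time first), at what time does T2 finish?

27

SPT (increasing processing time): T3 T4 T1 T2.
T3: 0→2
T4: 2→7
T1: 7→16
T2: 16→27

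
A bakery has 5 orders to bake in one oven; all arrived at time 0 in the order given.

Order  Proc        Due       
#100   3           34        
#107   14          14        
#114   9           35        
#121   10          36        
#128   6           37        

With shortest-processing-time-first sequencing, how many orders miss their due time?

SPT (increasing processing time): #100 #128 #114 #121 #107.
#100: 0→3, due 34, tardiness 0
#128: 3→9, due 37, tardiness 0
#114: 9→18, due 35, tardiness 0
#121: 18→28, due 36, tardiness 0
#107: 28→42, due 14, tardiness 28
Late orders: 1.

1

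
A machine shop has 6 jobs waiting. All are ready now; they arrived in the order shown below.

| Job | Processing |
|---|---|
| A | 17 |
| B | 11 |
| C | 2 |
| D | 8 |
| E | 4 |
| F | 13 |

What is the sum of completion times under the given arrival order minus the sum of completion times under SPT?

FIFO (arrival order): A B C D E F.
A: 0→17
B: 17→28
C: 28→30
D: 30→38
E: 38→42
F: 42→55
Sum = 17+28+30+38+42+55 = 210.
SPT (increasing processing time): C E D B F A.
C: 0→2
E: 2→6
D: 6→14
B: 14→25
F: 25→38
A: 38→55
Sum = 2+6+14+25+38+55 = 140.
Difference = 210 − 140 = 70.

70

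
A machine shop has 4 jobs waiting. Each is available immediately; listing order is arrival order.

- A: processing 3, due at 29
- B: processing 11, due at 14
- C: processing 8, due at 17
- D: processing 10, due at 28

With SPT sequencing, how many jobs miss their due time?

1

SPT (increasing processing time): A C D B.
A: 0→3, due 29, tardiness 0
C: 3→11, due 17, tardiness 0
D: 11→21, due 28, tardiness 0
B: 21→32, due 14, tardiness 18
Late jobs: 1.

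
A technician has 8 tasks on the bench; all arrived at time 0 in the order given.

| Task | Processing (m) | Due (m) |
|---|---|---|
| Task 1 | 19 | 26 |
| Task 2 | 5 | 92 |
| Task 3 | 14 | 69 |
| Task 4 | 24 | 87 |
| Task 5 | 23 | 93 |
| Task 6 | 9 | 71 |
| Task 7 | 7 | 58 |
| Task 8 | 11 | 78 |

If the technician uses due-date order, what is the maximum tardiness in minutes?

EDD (increasing due date): Task 1 Task 7 Task 3 Task 6 Task 8 Task 4 Task 2 Task 5.
Task 1: 0→19, due 26, tardiness 0
Task 7: 19→26, due 58, tardiness 0
Task 3: 26→40, due 69, tardiness 0
Task 6: 40→49, due 71, tardiness 0
Task 8: 49→60, due 78, tardiness 0
Task 4: 60→84, due 87, tardiness 0
Task 2: 84→89, due 92, tardiness 0
Task 5: 89→112, due 93, tardiness 19
Maximum = 19.

19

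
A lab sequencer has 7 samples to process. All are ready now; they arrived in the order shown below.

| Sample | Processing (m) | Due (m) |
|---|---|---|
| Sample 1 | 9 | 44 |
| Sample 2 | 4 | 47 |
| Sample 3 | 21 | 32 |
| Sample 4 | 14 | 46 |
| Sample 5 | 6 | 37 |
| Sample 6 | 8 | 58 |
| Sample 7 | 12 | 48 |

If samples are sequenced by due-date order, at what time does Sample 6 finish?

EDD (increasing due date): Sample 3 Sample 5 Sample 1 Sample 4 Sample 2 Sample 7 Sample 6.
Sample 3: 0→21
Sample 5: 21→27
Sample 1: 27→36
Sample 4: 36→50
Sample 2: 50→54
Sample 7: 54→66
Sample 6: 66→74

74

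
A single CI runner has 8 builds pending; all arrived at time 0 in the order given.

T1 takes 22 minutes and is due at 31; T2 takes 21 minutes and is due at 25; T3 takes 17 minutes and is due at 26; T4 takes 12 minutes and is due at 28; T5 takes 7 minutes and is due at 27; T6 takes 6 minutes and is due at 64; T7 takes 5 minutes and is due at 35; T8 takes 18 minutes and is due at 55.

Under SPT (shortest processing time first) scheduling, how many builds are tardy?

SPT (increasing processing time): T7 T6 T5 T4 T3 T8 T2 T1.
T7: 0→5, due 35, tardiness 0
T6: 5→11, due 64, tardiness 0
T5: 11→18, due 27, tardiness 0
T4: 18→30, due 28, tardiness 2
T3: 30→47, due 26, tardiness 21
T8: 47→65, due 55, tardiness 10
T2: 65→86, due 25, tardiness 61
T1: 86→108, due 31, tardiness 77
Late builds: 5.

5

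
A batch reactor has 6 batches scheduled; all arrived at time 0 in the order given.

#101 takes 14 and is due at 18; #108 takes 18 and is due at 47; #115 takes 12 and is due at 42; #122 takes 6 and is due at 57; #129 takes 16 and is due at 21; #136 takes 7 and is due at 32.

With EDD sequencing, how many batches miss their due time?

EDD (increasing due date): #101 #129 #136 #115 #108 #122.
#101: 0→14, due 18, tardiness 0
#129: 14→30, due 21, tardiness 9
#136: 30→37, due 32, tardiness 5
#115: 37→49, due 42, tardiness 7
#108: 49→67, due 47, tardiness 20
#122: 67→73, due 57, tardiness 16
Late batches: 5.

5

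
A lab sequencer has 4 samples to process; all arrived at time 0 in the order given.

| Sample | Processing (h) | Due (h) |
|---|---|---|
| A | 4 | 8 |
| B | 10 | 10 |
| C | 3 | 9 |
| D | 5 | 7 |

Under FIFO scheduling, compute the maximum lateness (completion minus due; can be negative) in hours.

15

FIFO (arrival order): A B C D.
A: 0→4, due 8, lateness -4
B: 4→14, due 10, lateness 4
C: 14→17, due 9, lateness 8
D: 17→22, due 7, lateness 15
Maximum = 15.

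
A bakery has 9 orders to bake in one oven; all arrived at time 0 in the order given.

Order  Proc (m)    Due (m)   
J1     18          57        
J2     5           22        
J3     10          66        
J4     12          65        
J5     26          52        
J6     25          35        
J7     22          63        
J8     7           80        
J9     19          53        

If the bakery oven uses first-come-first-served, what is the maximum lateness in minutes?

91

FIFO (arrival order): J1 J2 J3 J4 J5 J6 J7 J8 J9.
J1: 0→18, due 57, lateness -39
J2: 18→23, due 22, lateness 1
J3: 23→33, due 66, lateness -33
J4: 33→45, due 65, lateness -20
J5: 45→71, due 52, lateness 19
J6: 71→96, due 35, lateness 61
J7: 96→118, due 63, lateness 55
J8: 118→125, due 80, lateness 45
J9: 125→144, due 53, lateness 91
Maximum = 91.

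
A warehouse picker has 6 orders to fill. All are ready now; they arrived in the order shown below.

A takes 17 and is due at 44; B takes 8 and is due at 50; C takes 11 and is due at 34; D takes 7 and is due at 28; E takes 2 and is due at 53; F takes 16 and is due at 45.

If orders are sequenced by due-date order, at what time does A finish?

EDD (increasing due date): D C A F B E.
D: 0→7
C: 7→18
A: 18→35

35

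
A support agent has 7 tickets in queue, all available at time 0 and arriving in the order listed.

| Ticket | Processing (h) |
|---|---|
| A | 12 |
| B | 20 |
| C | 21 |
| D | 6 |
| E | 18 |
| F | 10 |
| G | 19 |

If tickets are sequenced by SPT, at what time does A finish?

28

SPT (increasing processing time): D F A E G B C.
D: 0→6
F: 6→16
A: 16→28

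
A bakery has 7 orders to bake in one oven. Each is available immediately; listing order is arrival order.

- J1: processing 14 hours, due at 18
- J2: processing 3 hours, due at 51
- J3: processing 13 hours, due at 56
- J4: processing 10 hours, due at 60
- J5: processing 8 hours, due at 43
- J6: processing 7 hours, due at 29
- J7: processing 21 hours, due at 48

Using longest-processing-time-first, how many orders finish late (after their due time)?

4

LPT (decreasing processing time): J7 J1 J3 J4 J5 J6 J2.
J7: 0→21, due 48, tardiness 0
J1: 21→35, due 18, tardiness 17
J3: 35→48, due 56, tardiness 0
J4: 48→58, due 60, tardiness 0
J5: 58→66, due 43, tardiness 23
J6: 66→73, due 29, tardiness 44
J2: 73→76, due 51, tardiness 25
Late orders: 4.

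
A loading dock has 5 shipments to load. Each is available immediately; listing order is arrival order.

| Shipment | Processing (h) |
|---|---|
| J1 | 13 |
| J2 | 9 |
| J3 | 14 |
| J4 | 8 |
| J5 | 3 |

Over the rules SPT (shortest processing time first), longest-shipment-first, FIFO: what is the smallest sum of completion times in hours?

SPT (increasing processing time): J5 J4 J2 J1 J3.
J5: 0→3
J4: 3→11
J2: 11→20
J1: 20→33
J3: 33→47
Sum = 3+11+20+33+47 = 114.
LPT (decreasing processing time): J3 J1 J2 J4 J5.
J3: 0→14
J1: 14→27
J2: 27→36
J4: 36→44
J5: 44→47
Sum = 14+27+36+44+47 = 168.
FIFO (arrival order): J1 J2 J3 J4 J5.
J1: 0→13
J2: 13→22
J3: 22→36
J4: 36→44
J5: 44→47
Sum = 13+22+36+44+47 = 162.
SPT 114, LPT 168, FIFO 162 → minimum 114.

114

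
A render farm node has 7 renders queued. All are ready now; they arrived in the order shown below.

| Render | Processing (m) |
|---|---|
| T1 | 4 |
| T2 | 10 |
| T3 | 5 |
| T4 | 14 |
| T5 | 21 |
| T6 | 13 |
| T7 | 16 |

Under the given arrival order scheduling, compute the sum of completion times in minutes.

FIFO (arrival order): T1 T2 T3 T4 T5 T6 T7.
T1: 0→4
T2: 4→14
T3: 14→19
T4: 19→33
T5: 33→54
T6: 54→67
T7: 67→83
Sum = 4+14+19+33+54+67+83 = 274.

274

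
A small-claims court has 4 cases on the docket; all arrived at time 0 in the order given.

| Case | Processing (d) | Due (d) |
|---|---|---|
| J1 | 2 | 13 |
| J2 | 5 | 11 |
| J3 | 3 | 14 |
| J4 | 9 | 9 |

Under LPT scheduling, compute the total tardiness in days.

12

LPT (decreasing processing time): J4 J2 J3 J1.
J4: 0→9, due 9, tardiness 0
J2: 9→14, due 11, tardiness 3
J3: 14→17, due 14, tardiness 3
J1: 17→19, due 13, tardiness 6
Sum = 0+3+3+6 = 12.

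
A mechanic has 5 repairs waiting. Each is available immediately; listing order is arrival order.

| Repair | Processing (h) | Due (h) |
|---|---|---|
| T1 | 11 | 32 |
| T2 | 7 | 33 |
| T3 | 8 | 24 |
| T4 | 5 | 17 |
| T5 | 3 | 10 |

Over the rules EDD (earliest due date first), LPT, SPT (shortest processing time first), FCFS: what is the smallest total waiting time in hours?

49

EDD (increasing due date): T5 T4 T3 T1 T2.
T5: waits 0, runs 0→3
T4: waits 3, runs 3→8
T3: waits 8, runs 8→16
T1: waits 16, runs 16→27
T2: waits 27, runs 27→34
Sum = 0+3+8+16+27 = 54.
LPT (decreasing processing time): T1 T3 T2 T4 T5.
T1: waits 0, runs 0→11
T3: waits 11, runs 11→19
T2: waits 19, runs 19→26
T4: waits 26, runs 26→31
T5: waits 31, runs 31→34
Sum = 0+11+19+26+31 = 87.
SPT (increasing processing time): T5 T4 T2 T3 T1.
T5: waits 0, runs 0→3
T4: waits 3, runs 3→8
T2: waits 8, runs 8→15
T3: waits 15, runs 15→23
T1: waits 23, runs 23→34
Sum = 0+3+8+15+23 = 49.
FIFO (arrival order): T1 T2 T3 T4 T5.
T1: waits 0, runs 0→11
T2: waits 11, runs 11→18
T3: waits 18, runs 18→26
T4: waits 26, runs 26→31
T5: waits 31, runs 31→34
Sum = 0+11+18+26+31 = 86.
EDD 54, LPT 87, SPT 49, FIFO 86 → minimum 49.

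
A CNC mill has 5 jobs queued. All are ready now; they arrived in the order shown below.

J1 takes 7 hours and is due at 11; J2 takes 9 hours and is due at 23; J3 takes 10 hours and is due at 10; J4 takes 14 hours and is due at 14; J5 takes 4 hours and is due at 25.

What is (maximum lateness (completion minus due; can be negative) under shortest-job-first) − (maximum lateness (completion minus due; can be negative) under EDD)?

11

SPT (increasing processing time): J5 J1 J2 J3 J4.
J5: 0→4, due 25, lateness -21
J1: 4→11, due 11, lateness 0
J2: 11→20, due 23, lateness -3
J3: 20→30, due 10, lateness 20
J4: 30→44, due 14, lateness 30
Maximum = 30.
EDD (increasing due date): J3 J1 J4 J2 J5.
J3: 0→10, due 10, lateness 0
J1: 10→17, due 11, lateness 6
J4: 17→31, due 14, lateness 17
J2: 31→40, due 23, lateness 17
J5: 40→44, due 25, lateness 19
Maximum = 19.
Difference = 30 − 19 = 11.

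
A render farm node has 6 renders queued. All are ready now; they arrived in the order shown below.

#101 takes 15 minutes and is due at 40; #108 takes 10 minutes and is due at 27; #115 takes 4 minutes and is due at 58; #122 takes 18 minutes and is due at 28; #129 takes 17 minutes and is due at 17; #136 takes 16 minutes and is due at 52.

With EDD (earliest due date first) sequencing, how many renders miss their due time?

EDD (increasing due date): #129 #108 #122 #101 #136 #115.
#129: 0→17, due 17, tardiness 0
#108: 17→27, due 27, tardiness 0
#122: 27→45, due 28, tardiness 17
#101: 45→60, due 40, tardiness 20
#136: 60→76, due 52, tardiness 24
#115: 76→80, due 58, tardiness 22
Late renders: 4.

4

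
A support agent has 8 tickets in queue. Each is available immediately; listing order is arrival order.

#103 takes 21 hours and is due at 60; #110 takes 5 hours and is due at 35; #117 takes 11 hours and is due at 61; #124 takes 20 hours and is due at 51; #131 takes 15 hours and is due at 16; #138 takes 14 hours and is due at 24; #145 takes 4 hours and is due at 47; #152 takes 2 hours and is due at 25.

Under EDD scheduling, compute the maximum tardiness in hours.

31

EDD (increasing due date): #131 #138 #152 #110 #145 #124 #103 #117.
#131: 0→15, due 16, tardiness 0
#138: 15→29, due 24, tardiness 5
#152: 29→31, due 25, tardiness 6
#110: 31→36, due 35, tardiness 1
#145: 36→40, due 47, tardiness 0
#124: 40→60, due 51, tardiness 9
#103: 60→81, due 60, tardiness 21
#117: 81→92, due 61, tardiness 31
Maximum = 31.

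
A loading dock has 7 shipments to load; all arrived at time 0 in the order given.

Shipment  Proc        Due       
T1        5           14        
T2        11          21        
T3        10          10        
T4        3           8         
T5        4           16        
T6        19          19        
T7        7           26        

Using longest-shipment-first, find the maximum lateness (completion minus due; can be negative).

LPT (decreasing processing time): T6 T2 T3 T7 T1 T5 T4.
T6: 0→19, due 19, lateness 0
T2: 19→30, due 21, lateness 9
T3: 30→40, due 10, lateness 30
T7: 40→47, due 26, lateness 21
T1: 47→52, due 14, lateness 38
T5: 52→56, due 16, lateness 40
T4: 56→59, due 8, lateness 51
Maximum = 51.

51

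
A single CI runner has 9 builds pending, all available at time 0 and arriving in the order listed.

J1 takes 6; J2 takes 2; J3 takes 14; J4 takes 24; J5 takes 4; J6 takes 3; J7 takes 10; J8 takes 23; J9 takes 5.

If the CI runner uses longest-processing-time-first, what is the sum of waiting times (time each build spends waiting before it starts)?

537

LPT (decreasing processing time): J4 J8 J3 J7 J1 J9 J5 J6 J2.
J4: waits 0, runs 0→24
J8: waits 24, runs 24→47
J3: waits 47, runs 47→61
J7: waits 61, runs 61→71
J1: waits 71, runs 71→77
J9: waits 77, runs 77→82
J5: waits 82, runs 82→86
J6: waits 86, runs 86→89
J2: waits 89, runs 89→91
Sum = 0+24+47+61+71+77+82+86+89 = 537.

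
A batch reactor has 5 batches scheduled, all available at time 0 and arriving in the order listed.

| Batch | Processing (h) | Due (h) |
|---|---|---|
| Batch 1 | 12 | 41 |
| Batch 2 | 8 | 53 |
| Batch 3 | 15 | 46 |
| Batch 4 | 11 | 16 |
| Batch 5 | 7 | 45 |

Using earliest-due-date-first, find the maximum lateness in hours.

EDD (increasing due date): Batch 4 Batch 1 Batch 5 Batch 3 Batch 2.
Batch 4: 0→11, due 16, lateness -5
Batch 1: 11→23, due 41, lateness -18
Batch 5: 23→30, due 45, lateness -15
Batch 3: 30→45, due 46, lateness -1
Batch 2: 45→53, due 53, lateness 0
Maximum = 0.

0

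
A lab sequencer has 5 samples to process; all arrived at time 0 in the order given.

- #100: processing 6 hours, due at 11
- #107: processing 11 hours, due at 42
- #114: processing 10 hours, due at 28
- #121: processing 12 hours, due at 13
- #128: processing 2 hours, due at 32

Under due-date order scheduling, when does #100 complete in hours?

6

EDD (increasing due date): #100 #121 #114 #128 #107.
#100: 0→6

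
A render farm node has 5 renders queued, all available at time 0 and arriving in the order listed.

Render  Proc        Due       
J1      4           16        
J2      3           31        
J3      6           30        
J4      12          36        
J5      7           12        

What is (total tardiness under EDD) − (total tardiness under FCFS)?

-20

EDD (increasing due date): J5 J1 J3 J2 J4.
J5: 0→7, due 12, tardiness 0
J1: 7→11, due 16, tardiness 0
J3: 11→17, due 30, tardiness 0
J2: 17→20, due 31, tardiness 0
J4: 20→32, due 36, tardiness 0
Sum = 0+0+0+0+0 = 0.
FIFO (arrival order): J1 J2 J3 J4 J5.
J1: 0→4, due 16, tardiness 0
J2: 4→7, due 31, tardiness 0
J3: 7→13, due 30, tardiness 0
J4: 13→25, due 36, tardiness 0
J5: 25→32, due 12, tardiness 20
Sum = 0+0+0+0+20 = 20.
Difference = 0 − 20 = -20.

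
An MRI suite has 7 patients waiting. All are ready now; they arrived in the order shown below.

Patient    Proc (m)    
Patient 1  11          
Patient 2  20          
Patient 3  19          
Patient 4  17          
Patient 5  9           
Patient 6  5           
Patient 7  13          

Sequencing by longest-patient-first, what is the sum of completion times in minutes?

447

LPT (decreasing processing time): Patient 2 Patient 3 Patient 4 Patient 7 Patient 1 Patient 5 Patient 6.
Patient 2: 0→20
Patient 3: 20→39
Patient 4: 39→56
Patient 7: 56→69
Patient 1: 69→80
Patient 5: 80→89
Patient 6: 89→94
Sum = 20+39+56+69+80+89+94 = 447.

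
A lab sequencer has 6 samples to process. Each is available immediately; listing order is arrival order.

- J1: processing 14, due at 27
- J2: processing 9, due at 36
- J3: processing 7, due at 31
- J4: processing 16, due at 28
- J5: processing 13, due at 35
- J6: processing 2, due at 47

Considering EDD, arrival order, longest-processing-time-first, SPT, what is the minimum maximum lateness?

EDD (increasing due date): J1 J4 J3 J5 J2 J6.
J1: 0→14, due 27, lateness -13
J4: 14→30, due 28, lateness 2
J3: 30→37, due 31, lateness 6
J5: 37→50, due 35, lateness 15
J2: 50→59, due 36, lateness 23
J6: 59→61, due 47, lateness 14
Maximum = 23.
FIFO (arrival order): J1 J2 J3 J4 J5 J6.
J1: 0→14, due 27, lateness -13
J2: 14→23, due 36, lateness -13
J3: 23→30, due 31, lateness -1
J4: 30→46, due 28, lateness 18
J5: 46→59, due 35, lateness 24
J6: 59→61, due 47, lateness 14
Maximum = 24.
LPT (decreasing processing time): J4 J1 J5 J2 J3 J6.
J4: 0→16, due 28, lateness -12
J1: 16→30, due 27, lateness 3
J5: 30→43, due 35, lateness 8
J2: 43→52, due 36, lateness 16
J3: 52→59, due 31, lateness 28
J6: 59→61, due 47, lateness 14
Maximum = 28.
SPT (increasing processing time): J6 J3 J2 J5 J1 J4.
J6: 0→2, due 47, lateness -45
J3: 2→9, due 31, lateness -22
J2: 9→18, due 36, lateness -18
J5: 18→31, due 35, lateness -4
J1: 31→45, due 27, lateness 18
J4: 45→61, due 28, lateness 33
Maximum = 33.
EDD 23, FIFO 24, LPT 28, SPT 33 → minimum 23.

23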